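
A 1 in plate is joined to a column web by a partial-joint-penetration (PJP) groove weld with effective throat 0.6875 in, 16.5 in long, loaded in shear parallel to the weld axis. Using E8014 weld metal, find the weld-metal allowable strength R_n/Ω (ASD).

R_n/Ω ≈ 272 kip

E80XX → F_EXX = 80 ksi.
Effective throat (given) t_e = 0.6875 in.
A_we = 0.6875 × 16.5 = 11.34 in².
F_nw = 0.6 F_EXX = 48 ksi.
R_n/Ω = (48 × 11.34) / 2.0 = 272.2 kip.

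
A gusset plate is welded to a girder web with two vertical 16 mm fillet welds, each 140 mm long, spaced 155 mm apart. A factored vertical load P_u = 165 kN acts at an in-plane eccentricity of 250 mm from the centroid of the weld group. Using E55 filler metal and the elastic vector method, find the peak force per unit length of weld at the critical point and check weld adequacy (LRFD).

f_max ≈ 2480 N/mm; adequate

E55XX → F_EXX = 550 MPa.
Total weld length L_w = 280 mm. Treat welds as unit-width lines.
Polar moment about centroid: J = 2[d³/12 + d(b/2)²] = 2[140³/12 + 140×77.5²] = 2139000 mm³.
Direct shear f_v = P/L_w = 165×10³ / 280 = 589.3 N/mm (vertical).
Torsion M = P·e = 165×10³ × 250 = 41250000 N·mm.
Critical point at (x, y) = (77.5, 70) from centroid. f_tx = M·y/J = 1350 N/mm; f_ty = M·x/J = 1495 N/mm.
Resultant f_max = √[f_tx² + (f_v + f_ty)²] = √[1350² + (589.3 + 1495)²] = 2483 N/mm.
Capacity per unit length: φr_n = 0.75 × 0.6 × 550 × (0.707 × 16) = 2800 N/mm.
2483 ≤ 2800 → adequate.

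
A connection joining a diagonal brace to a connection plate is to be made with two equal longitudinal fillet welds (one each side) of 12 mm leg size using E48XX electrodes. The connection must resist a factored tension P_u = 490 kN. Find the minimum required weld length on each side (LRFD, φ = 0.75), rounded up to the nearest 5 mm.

L = 135 mm on each side

E48XX → F_EXX = 480 MPa.
Throat t_e = 0.707 × 12 = 8.484 mm.
φr_n = 0.75 × 0.6 × 480 × 8.484 × 10⁻³ = 1.833 kN/mm.
L_req = P_u / φr_n = 490 / 1.833 = 267.4 mm total.
Per side: 267.4 / 2 = 133.7 mm.
Round up → use L = 135 mm on each side.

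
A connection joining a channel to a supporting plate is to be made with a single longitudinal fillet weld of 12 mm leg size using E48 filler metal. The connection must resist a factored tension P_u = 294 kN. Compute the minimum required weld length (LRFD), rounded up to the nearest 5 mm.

L = 165 mm

E48XX → F_EXX = 480 MPa.
Throat t_e = 0.707 × 12 = 8.484 mm.
φr_n = 0.75 × 0.6 × 480 × 8.484 × 10⁻³ = 1.833 kN/mm.
L_req = P_u / φr_n = 294 / 1.833 = 160.4 mm total.
Round up → use L = 165 mm.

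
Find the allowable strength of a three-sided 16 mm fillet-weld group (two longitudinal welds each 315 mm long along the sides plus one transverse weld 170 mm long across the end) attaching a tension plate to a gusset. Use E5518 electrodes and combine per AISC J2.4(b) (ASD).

R_n/Ω ≈ 1490 kN

E55XX → F_EXX = 550 MPa.
t_e = 0.707 × 16 = 11.31 mm.
R_nwl = 0.6 × 550 × 11.31 × 630 × 10⁻³ = 2352 kN (longitudinal, 2 welds).
R_nwt = 0.6 × 550 × 11.31 × 170 × 10⁻³ = 634.6 kN (transverse, base value).
(i) R_nwl + R_nwt = 2986 kN; (ii) 0.85 R_nwl + 1.5 R_nwt = 2951 kN.
R_n = max = 2986 kN [governs: (i)]; R_n/Ω = 1493 kN.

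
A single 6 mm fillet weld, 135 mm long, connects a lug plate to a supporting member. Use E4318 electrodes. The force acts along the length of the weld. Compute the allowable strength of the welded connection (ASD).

R_n/Ω ≈ 73.9 kN

E43XX → F_EXX = 430 MPa.
Effective throat t_e = 0.707 × 6 = 4.242 mm.
Total length L = 135 mm; A_we = 4.242 × 135 = 572.7 mm².
F_nw = 0.6 F_EXX = 0.6 × 430 = 258 MPa.
R_n = 258 × 572.7 × 10⁻³ = 147.7 kN; R_n/Ω = 147.7/2.0 = 73.87 kN.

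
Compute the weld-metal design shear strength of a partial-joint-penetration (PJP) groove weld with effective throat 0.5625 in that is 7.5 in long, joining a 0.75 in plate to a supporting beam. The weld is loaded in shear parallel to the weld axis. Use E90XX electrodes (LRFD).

φR_n ≈ 171 kips

E90XX → F_EXX = 90 ksi.
Effective throat (given) t_e = 0.5625 in.
A_we = 0.5625 × 7.5 = 4.219 in².
F_nw = 0.6 F_EXX = 54 ksi.
φR_n = 0.75 × 54 × 4.219 = 170.9 kips.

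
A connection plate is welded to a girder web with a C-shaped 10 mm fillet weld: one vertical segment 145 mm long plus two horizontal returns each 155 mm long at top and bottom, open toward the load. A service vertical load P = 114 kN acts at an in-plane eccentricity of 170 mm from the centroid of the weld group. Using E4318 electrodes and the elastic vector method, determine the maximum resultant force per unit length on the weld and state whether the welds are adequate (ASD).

f_max ≈ 999 N/mm; NOT adequate

E43XX → F_EXX = 430 MPa.
Total weld length L_w = 455 mm. Treat welds as unit-width lines.
Centroid: x̄ = 2×155×77.5 / 455 = 52.8 mm from the vertical weld.
Polar moment about centroid: J = I_x + I_y = [145³/12 + 2×155×72.5²] + [145×52.8² + 2(155³/12 + 155×24.7²)] = 3098000 mm³.
Direct shear f_v = P/L_w = 114×10³ / 455 = 250.5 N/mm (vertical).
Torsion M = P·e = 114×10³ × 170 = 19380000 N·mm.
Critical point at (x, y) = (102.2, 72.5) from centroid. f_tx = M·y/J = 453.6 N/mm; f_ty = M·x/J = 639.4 N/mm.
Resultant f_max = √[f_tx² + (f_v + f_ty)²] = √[453.6² + (250.5 + 639.4)²] = 998.9 N/mm.
Capacity per unit length: r_n/Ω = (1/2.0) × 0.6 × 430 × (0.707 × 10) = 912 N/mm.
998.9 > 912 → NOT adequate.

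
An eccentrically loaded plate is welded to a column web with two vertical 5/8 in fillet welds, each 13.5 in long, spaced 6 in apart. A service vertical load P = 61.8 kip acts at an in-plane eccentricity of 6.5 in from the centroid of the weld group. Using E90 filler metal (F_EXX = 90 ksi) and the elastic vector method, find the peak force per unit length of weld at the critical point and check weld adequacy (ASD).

f_max ≈ 5.86 kip/in; adequate

Total weld length L_w = 27 in. Treat welds as unit-width lines.
Polar moment about centroid: J = 2[d³/12 + d(b/2)²] = 2[13.5³/12 + 13.5×3²] = 653.1 in³.
Direct shear f_v = P/L_w = 61.8 / 27 = 2.289 kip/in (vertical).
Torsion M = P·e = 61.8 × 6.5 = 401.7 kip·in.
Critical point at (x, y) = (3, 6.75) from centroid. f_tx = M·y/J = 4.152 kip/in; f_ty = M·x/J = 1.845 kip/in.
Resultant f_max = √[f_tx² + (f_v + f_ty)²] = √[4.152² + (2.289 + 1.845)²] = 5.859 kip/in.
Capacity per unit length: r_n/Ω = (1/2.0) × 0.6 × 90 × (0.707 × 0.625) = 11.93 kip/in.
5.859 ≤ 11.93 → adequate.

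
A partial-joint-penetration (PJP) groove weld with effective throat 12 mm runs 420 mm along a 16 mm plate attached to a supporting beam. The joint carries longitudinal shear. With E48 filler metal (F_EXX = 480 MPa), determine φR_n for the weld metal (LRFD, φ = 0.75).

φR_n ≈ 1090 kN

Effective throat (given) t_e = 12 mm.
A_we = 12 × 420 = 5040 mm².
F_nw = 0.6 F_EXX = 288 MPa.
φR_n = 0.75 × 288 × 5040 × 10⁻³ = 1089 kN.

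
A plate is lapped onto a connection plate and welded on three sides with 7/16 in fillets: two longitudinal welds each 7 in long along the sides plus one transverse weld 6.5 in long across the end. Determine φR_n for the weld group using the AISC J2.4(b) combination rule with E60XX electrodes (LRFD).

E60XX → F_EXX = 60 ksi.
t_e = 0.707 × 0.4375 = 0.3093 in.
R_nwl = 0.6 × 60 × 0.3093 × 14 = 155.9 kip (longitudinal, 2 welds).
R_nwt = 0.6 × 60 × 0.3093 × 6.5 = 72.38 kip (transverse, base value).
(i) R_nwl + R_nwt = 228.3 kip; (ii) 0.85 R_nwl + 1.5 R_nwt = 241.1 kip.
R_n = max = 241.1 kip [governs: (ii)]; φR_n = 180.8 kip.

φR_n ≈ 181 kip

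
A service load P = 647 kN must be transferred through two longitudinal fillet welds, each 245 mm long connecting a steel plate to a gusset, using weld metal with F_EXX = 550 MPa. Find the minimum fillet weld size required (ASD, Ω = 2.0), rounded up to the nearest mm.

Total weld length L = 490 mm.
Required throat t_e = P × Ω / (0.6 F_EXX × L) = 647 × 2.0 / (0.6 × 550 × 490 × 10⁻³) = 8.002 mm.
Required leg w = t_e / 0.707 = 11.32 mm → use 12 mm.

w = 12 mm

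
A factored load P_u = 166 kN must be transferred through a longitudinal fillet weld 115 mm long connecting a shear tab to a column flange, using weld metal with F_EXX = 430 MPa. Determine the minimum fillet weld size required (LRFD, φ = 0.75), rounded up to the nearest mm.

Total weld length L = 115 mm.
Required throat t_e = P_u / (φ × 0.6 F_EXX × L) = 166 / (0.75 × 0.6 × 430 × 115 × 10⁻³) = 7.46 mm.
Required leg w = t_e / 0.707 = 10.55 mm → use 11 mm.

w = 11 mm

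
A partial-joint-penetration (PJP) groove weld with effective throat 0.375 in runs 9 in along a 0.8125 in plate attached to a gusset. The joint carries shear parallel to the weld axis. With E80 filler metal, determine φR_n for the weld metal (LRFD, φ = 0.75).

φR_n ≈ 122 kips

E80XX → F_EXX = 80 ksi.
Effective throat (given) t_e = 0.375 in.
A_we = 0.375 × 9 = 3.375 in².
F_nw = 0.6 F_EXX = 48 ksi.
φR_n = 0.75 × 48 × 3.375 = 121.5 kips.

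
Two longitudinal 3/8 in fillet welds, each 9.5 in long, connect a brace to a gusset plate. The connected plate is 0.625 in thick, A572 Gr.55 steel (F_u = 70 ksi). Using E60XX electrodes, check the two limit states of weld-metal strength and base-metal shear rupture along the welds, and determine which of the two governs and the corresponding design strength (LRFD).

φR_n ≈ 136 kip (weld metal governs)

E60XX → F_EXX = 60 ksi.
t_e = 0.707 × 0.375 = 0.2651 in; L = 19 in.
Weld metal: φR_n = 0.75 × 0.6 × 60 × 0.2651 × 19 = 136 kip.
Base metal (shear rupture): φR_n = 0.75 × 0.6 × 70 × 0.625 × 19 = 374.1 kip.
Governing: weld metal.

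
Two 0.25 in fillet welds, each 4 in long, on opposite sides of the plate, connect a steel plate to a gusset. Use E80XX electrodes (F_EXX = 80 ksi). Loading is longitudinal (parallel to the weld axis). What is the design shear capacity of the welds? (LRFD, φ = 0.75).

φR_n ≈ 50.9 kips

Effective throat t_e = 0.707 × 0.25 = 0.1767 in.
Total length L = 8 in; A_we = 0.1767 × 8 = 1.414 in².
F_nw = 0.6 F_EXX = 0.6 × 80 = 48 ksi.
φR_n = 0.75 × 48 × 1.414 = 50.9 kips.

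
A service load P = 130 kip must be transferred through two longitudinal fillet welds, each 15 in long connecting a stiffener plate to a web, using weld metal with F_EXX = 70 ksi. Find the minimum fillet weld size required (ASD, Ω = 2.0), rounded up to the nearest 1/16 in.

Total weld length L = 30 in.
Required throat t_e = P × Ω / (0.6 F_EXX × L) = 130 × 2.0 / (0.6 × 70 × 30) = 0.2063 in.
Required leg w = t_e / 0.707 = 0.2919 in → use 5/16 in.

w = 5/16 in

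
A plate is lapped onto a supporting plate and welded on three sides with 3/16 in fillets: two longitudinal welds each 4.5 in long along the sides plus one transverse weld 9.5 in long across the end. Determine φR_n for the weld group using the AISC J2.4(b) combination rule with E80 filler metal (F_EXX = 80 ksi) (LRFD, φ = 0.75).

t_e = 0.707 × 0.1875 = 0.1326 in.
R_nwl = 0.6 × 80 × 0.1326 × 9 = 57.27 kip (longitudinal, 2 welds).
R_nwt = 0.6 × 80 × 0.1326 × 9.5 = 60.45 kip (transverse, base value).
(i) R_nwl + R_nwt = 117.7 kip; (ii) 0.85 R_nwl + 1.5 R_nwt = 139.3 kip.
R_n = max = 139.3 kip [governs: (ii)]; φR_n = 104.5 kip.

φR_n ≈ 105 kip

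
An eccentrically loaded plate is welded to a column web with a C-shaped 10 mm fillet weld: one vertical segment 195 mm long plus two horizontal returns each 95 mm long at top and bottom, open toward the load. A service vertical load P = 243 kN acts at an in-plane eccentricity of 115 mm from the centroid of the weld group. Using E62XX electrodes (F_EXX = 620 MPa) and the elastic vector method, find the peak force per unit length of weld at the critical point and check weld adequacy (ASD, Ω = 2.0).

Total weld length L_w = 385 mm. Treat welds as unit-width lines.
Centroid: x̄ = 2×95×47.5 / 385 = 23.44 mm from the vertical weld.
Polar moment about centroid: J = I_x + I_y = [195³/12 + 2×95×97.5²] + [195×23.44² + 2(95³/12 + 95×24.06²)] = 2784000 mm³.
Direct shear f_v = P/L_w = 243×10³ / 385 = 631.2 N/mm (vertical).
Torsion M = P·e = 243×10³ × 115 = 27945000 N·mm.
Critical point at (x, y) = (71.56, 97.5) from centroid. f_tx = M·y/J = 978.6 N/mm; f_ty = M·x/J = 718.3 N/mm.
Resultant f_max = √[f_tx² + (f_v + f_ty)²] = √[978.6² + (631.2 + 718.3)²] = 1667 N/mm.
Capacity per unit length: r_n/Ω = (1/2.0) × 0.6 × 620 × (0.707 × 10) = 1315 N/mm.
1667 > 1315 → NOT adequate.

f_max ≈ 1670 N/mm; NOT adequate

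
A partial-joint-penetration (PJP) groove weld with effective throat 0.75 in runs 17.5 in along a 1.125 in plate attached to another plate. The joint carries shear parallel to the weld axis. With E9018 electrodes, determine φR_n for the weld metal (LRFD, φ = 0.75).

φR_n ≈ 532 kip

E90XX → F_EXX = 90 ksi.
Effective throat (given) t_e = 0.75 in.
A_we = 0.75 × 17.5 = 13.12 in².
F_nw = 0.6 F_EXX = 54 ksi.
φR_n = 0.75 × 54 × 13.12 = 531.6 kip.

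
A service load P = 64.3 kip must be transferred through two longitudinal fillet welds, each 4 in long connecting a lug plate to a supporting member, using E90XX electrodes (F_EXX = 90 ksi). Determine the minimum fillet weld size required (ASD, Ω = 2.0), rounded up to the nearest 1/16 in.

w = 7/16 in

Total weld length L = 8 in.
Required throat t_e = P × Ω / (0.6 F_EXX × L) = 64.3 × 2.0 / (0.6 × 90 × 8) = 0.2977 in.
Required leg w = t_e / 0.707 = 0.4211 in → use 7/16 in.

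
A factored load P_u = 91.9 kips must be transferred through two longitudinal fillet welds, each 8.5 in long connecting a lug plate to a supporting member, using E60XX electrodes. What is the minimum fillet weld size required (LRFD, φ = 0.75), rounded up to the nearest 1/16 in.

E60XX → F_EXX = 60 ksi.
Total weld length L = 17 in.
Required throat t_e = P_u / (φ × 0.6 F_EXX × L) = 91.9 / (0.75 × 0.6 × 60 × 17) = 0.2002 in.
Required leg w = t_e / 0.707 = 0.2832 in → use 5/16 in.

w = 5/16 in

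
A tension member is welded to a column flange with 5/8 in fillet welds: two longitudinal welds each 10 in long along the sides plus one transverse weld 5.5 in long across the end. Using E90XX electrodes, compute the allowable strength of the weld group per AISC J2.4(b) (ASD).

E90XX → F_EXX = 90 ksi.
t_e = 0.707 × 0.625 = 0.4419 in.
R_nwl = 0.6 × 90 × 0.4419 × 20 = 477.2 kip (longitudinal, 2 welds).
R_nwt = 0.6 × 90 × 0.4419 × 5.5 = 131.2 kip (transverse, base value).
(i) R_nwl + R_nwt = 608.5 kip; (ii) 0.85 R_nwl + 1.5 R_nwt = 602.5 kip.
R_n = max = 608.5 kip [governs: (i)]; R_n/Ω = 304.2 kip.

R_n/Ω ≈ 304 kip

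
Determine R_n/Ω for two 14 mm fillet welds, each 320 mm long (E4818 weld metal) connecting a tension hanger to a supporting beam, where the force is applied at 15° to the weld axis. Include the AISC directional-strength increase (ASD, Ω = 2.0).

R_n/Ω ≈ 972 kN

E48XX → F_EXX = 480 MPa.
t_e = 0.707 × 14 = 9.898 mm; A_we = 9.898 × 640 = 6335 mm².
Directional factor: 1.0 + 0.5 sin^1.5(15°) = 1.066.
F_nw = 0.6 × 480 × 1.066 = 307 MPa.
R_n/Ω = (307 × 6335) / 2.0 × 10⁻³ = 972.3 kN.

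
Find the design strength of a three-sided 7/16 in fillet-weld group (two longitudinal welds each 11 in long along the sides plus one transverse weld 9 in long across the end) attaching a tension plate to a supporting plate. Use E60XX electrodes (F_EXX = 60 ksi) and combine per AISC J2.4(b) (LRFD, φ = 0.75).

φR_n ≈ 269 kips

t_e = 0.707 × 0.4375 = 0.3093 in.
R_nwl = 0.6 × 60 × 0.3093 × 22 = 245 kips (longitudinal, 2 welds).
R_nwt = 0.6 × 60 × 0.3093 × 9 = 100.2 kips (transverse, base value).
(i) R_nwl + R_nwt = 345.2 kips; (ii) 0.85 R_nwl + 1.5 R_nwt = 358.6 kips.
R_n = max = 358.6 kips [governs: (ii)]; φR_n = 268.9 kips.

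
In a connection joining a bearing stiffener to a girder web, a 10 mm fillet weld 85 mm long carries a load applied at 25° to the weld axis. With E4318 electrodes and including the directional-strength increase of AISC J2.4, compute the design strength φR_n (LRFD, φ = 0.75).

E43XX → F_EXX = 430 MPa.
t_e = 0.707 × 10 = 7.07 mm; A_we = 7.07 × 85 = 600.9 mm².
Directional factor: 1.0 + 0.5 sin^1.5(25°) = 1.137.
F_nw = 0.6 × 430 × 1.137 = 293.4 MPa.
φR_n = 0.75 × 293.4 × 600.9 × 10⁻³ = 132.3 kN.

φR_n ≈ 132 kN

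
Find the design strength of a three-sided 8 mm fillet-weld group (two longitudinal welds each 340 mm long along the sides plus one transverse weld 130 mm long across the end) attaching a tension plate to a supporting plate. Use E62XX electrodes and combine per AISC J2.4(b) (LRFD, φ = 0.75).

φR_n ≈ 1280 kN

E62XX → F_EXX = 620 MPa.
t_e = 0.707 × 8 = 5.656 mm.
R_nwl = 0.6 × 620 × 5.656 × 680 × 10⁻³ = 1431 kN (longitudinal, 2 welds).
R_nwt = 0.6 × 620 × 5.656 × 130 × 10⁻³ = 273.5 kN (transverse, base value).
(i) R_nwl + R_nwt = 1704 kN; (ii) 0.85 R_nwl + 1.5 R_nwt = 1626 kN.
R_n = max = 1704 kN [governs: (i)]; φR_n = 1278 kN.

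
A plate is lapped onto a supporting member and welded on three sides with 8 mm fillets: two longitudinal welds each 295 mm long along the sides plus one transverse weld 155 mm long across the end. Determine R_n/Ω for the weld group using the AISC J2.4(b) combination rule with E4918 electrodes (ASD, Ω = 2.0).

E49XX → F_EXX = 490 MPa.
t_e = 0.707 × 8 = 5.656 mm.
R_nwl = 0.6 × 490 × 5.656 × 590 × 10⁻³ = 981.1 kN (longitudinal, 2 welds).
R_nwt = 0.6 × 490 × 5.656 × 155 × 10⁻³ = 257.7 kN (transverse, base value).
(i) R_nwl + R_nwt = 1239 kN; (ii) 0.85 R_nwl + 1.5 R_nwt = 1221 kN.
R_n = max = 1239 kN [governs: (i)]; R_n/Ω = 619.4 kN.

R_n/Ω ≈ 619 kN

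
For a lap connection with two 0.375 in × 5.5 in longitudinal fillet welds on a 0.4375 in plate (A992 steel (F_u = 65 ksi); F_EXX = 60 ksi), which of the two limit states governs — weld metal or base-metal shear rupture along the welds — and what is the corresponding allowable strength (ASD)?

R_n/Ω ≈ 52.5 kips (weld metal governs)

t_e = 0.707 × 0.375 = 0.2651 in; L = 11 in.
Weld metal: R_n/Ω = (1/2.0) × 0.6 × 60 × 0.2651 × 11 = 52.49 kips.
Base metal (shear rupture): R_n/Ω = (1/2.0) × 0.6 × 65 × 0.4375 × 11 = 93.84 kips.
Governing: weld metal.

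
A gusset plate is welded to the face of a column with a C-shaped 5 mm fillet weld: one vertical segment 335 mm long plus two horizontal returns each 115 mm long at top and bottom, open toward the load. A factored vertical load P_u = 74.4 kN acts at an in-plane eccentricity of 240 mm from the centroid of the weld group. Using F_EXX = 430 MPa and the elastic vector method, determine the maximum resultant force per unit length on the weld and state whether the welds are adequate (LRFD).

Total weld length L_w = 565 mm. Treat welds as unit-width lines.
Centroid: x̄ = 2×115×57.5 / 565 = 23.41 mm from the vertical weld.
Polar moment about centroid: J = I_x + I_y = [335³/12 + 2×115×167.5²] + [335×23.41² + 2(115³/12 + 115×34.09²)] = 10290000 mm³.
Direct shear f_v = P/L_w = 74.4×10³ / 565 = 131.7 N/mm (vertical).
Torsion M = P·e = 74.4×10³ × 240 = 17856000 N·mm.
Critical point at (x, y) = (91.59, 167.5) from centroid. f_tx = M·y/J = 290.7 N/mm; f_ty = M·x/J = 158.9 N/mm.
Resultant f_max = √[f_tx² + (f_v + f_ty)²] = √[290.7² + (131.7 + 158.9)²] = 411 N/mm.
Capacity per unit length: φr_n = 0.75 × 0.6 × 430 × (0.707 × 5) = 684 N/mm.
411 ≤ 684 → adequate.

f_max ≈ 411 N/mm; adequate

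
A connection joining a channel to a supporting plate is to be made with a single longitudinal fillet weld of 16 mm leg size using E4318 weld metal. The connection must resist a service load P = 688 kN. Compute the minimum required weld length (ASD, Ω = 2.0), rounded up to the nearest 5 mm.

E43XX → F_EXX = 430 MPa.
Throat t_e = 0.707 × 16 = 11.31 mm.
r_n/Ω = (0.6 × 430 × 11.31) / 2.0 = 1459 N/mm = 1.459 kN/mm.
L_req = P / (r_n/Ω) = 688 / 1.459 = 471.5 mm total.
Round up → use L = 475 mm.

L = 475 mm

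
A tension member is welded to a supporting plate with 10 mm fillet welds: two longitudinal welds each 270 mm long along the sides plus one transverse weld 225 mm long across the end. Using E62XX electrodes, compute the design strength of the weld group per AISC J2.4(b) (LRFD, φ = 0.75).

E62XX → F_EXX = 620 MPa.
t_e = 0.707 × 10 = 7.07 mm.
R_nwl = 0.6 × 620 × 7.07 × 540 × 10⁻³ = 1420 kN (longitudinal, 2 welds).
R_nwt = 0.6 × 620 × 7.07 × 225 × 10⁻³ = 591.8 kN (transverse, base value).
(i) R_nwl + R_nwt = 2012 kN; (ii) 0.85 R_nwl + 1.5 R_nwt = 2095 kN.
R_n = max = 2095 kN [governs: (ii)]; φR_n = 1571 kN.

φR_n ≈ 1570 kN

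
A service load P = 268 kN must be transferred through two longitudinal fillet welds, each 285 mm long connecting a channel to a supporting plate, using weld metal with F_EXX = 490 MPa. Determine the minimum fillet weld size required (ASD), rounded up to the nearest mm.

w = 5 mm

Total weld length L = 570 mm.
Required throat t_e = P × Ω / (0.6 F_EXX × L) = 268 × 2.0 / (0.6 × 490 × 570 × 10⁻³) = 3.198 mm.
Required leg w = t_e / 0.707 = 4.524 mm → use 5 mm.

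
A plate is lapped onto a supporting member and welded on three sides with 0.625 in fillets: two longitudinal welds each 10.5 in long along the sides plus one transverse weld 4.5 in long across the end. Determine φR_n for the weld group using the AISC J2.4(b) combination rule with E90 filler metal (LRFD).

E90XX → F_EXX = 90 ksi.
t_e = 0.707 × 0.625 = 0.4419 in.
R_nwl = 0.6 × 90 × 0.4419 × 21 = 501.1 kip (longitudinal, 2 welds).
R_nwt = 0.6 × 90 × 0.4419 × 4.5 = 107.4 kip (transverse, base value).
(i) R_nwl + R_nwt = 608.5 kip; (ii) 0.85 R_nwl + 1.5 R_nwt = 587 kip.
R_n = max = 608.5 kip [governs: (i)]; φR_n = 456.3 kip.

φR_n ≈ 456 kip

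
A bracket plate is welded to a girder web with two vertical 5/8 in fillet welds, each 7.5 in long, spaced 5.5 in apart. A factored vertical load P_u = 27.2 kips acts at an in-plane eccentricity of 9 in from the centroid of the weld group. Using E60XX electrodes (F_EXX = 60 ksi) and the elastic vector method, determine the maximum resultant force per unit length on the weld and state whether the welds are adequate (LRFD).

Total weld length L_w = 15 in. Treat welds as unit-width lines.
Polar moment about centroid: J = 2[d³/12 + d(b/2)²] = 2[7.5³/12 + 7.5×2.75²] = 183.8 in³.
Direct shear f_v = P/L_w = 27.2 / 15 = 1.813 kip/in (vertical).
Torsion M = P·e = 27.2 × 9 = 244.8 kip·in.
Critical point at (x, y) = (2.75, 3.75) from centroid. f_tx = M·y/J = 4.996 kip/in; f_ty = M·x/J = 3.664 kip/in.
Resultant f_max = √[f_tx² + (f_v + f_ty)²] = √[4.996² + (1.813 + 3.664)²] = 7.413 kip/in.
Capacity per unit length: φr_n = 0.75 × 0.6 × 60 × (0.707 × 0.625) = 11.93 kip/in.
7.413 ≤ 11.93 → adequate.

f_max ≈ 7.41 kip/in; adequate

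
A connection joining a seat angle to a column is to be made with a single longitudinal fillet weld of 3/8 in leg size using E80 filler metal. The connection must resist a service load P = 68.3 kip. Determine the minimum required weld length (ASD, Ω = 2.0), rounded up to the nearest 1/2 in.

L = 11 in

E80XX → F_EXX = 80 ksi.
Throat t_e = 0.707 × 0.375 = 0.2651 in.
r_n/Ω = (0.6 × 80 × 0.2651) / 2.0 = 6.363 kip/in.
L_req = P / (r_n/Ω) = 68.3 / 6.363 = 10.73 in total.
Round up → use L = 11 in.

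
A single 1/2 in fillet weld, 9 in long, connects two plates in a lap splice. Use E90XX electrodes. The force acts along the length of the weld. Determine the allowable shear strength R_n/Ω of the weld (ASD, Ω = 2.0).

E90XX → F_EXX = 90 ksi.
Effective throat t_e = 0.707 × 0.5 = 0.3535 in.
Total length L = 9 in; A_we = 0.3535 × 9 = 3.181 in².
F_nw = 0.6 F_EXX = 0.6 × 90 = 54 ksi.
R_n = 54 × 3.181 = 171.8 kip; R_n/Ω = 171.8/2.0 = 85.9 kip.

R_n/Ω ≈ 85.9 kip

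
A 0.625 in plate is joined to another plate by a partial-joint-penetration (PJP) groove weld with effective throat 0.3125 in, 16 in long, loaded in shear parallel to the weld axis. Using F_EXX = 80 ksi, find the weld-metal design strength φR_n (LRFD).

Effective throat (given) t_e = 0.3125 in.
A_we = 0.3125 × 16 = 5 in².
F_nw = 0.6 F_EXX = 48 ksi.
φR_n = 0.75 × 48 × 5 = 180 kips.

φR_n ≈ 180 kips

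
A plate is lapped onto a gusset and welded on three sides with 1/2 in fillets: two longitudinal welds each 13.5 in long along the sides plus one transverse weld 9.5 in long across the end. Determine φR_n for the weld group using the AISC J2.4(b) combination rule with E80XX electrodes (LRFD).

E80XX → F_EXX = 80 ksi.
t_e = 0.707 × 0.5 = 0.3535 in.
R_nwl = 0.6 × 80 × 0.3535 × 27 = 458.1 kips (longitudinal, 2 welds).
R_nwt = 0.6 × 80 × 0.3535 × 9.5 = 161.2 kips (transverse, base value).
(i) R_nwl + R_nwt = 619.3 kips; (ii) 0.85 R_nwl + 1.5 R_nwt = 631.2 kips.
R_n = max = 631.2 kips [governs: (ii)]; φR_n = 473.4 kips.

φR_n ≈ 473 kips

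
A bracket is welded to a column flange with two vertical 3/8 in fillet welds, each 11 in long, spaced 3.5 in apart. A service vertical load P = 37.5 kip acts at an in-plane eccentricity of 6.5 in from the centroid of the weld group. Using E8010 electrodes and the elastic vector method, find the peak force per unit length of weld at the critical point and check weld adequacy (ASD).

E80XX → F_EXX = 80 ksi.
Total weld length L_w = 22 in. Treat welds as unit-width lines.
Polar moment about centroid: J = 2[d³/12 + d(b/2)²] = 2[11³/12 + 11×1.75²] = 289.2 in³.
Direct shear f_v = P/L_w = 37.5 / 22 = 1.705 kip/in (vertical).
Torsion M = P·e = 37.5 × 6.5 = 243.75 kip·in.
Critical point at (x, y) = (1.75, 5.5) from centroid. f_tx = M·y/J = 4.635 kip/in; f_ty = M·x/J = 1.475 kip/in.
Resultant f_max = √[f_tx² + (f_v + f_ty)²] = √[4.635² + (1.705 + 1.475)²] = 5.621 kip/in.
Capacity per unit length: r_n/Ω = (1/2.0) × 0.6 × 80 × (0.707 × 0.375) = 6.363 kip/in.
5.621 ≤ 6.363 → adequate.

f_max ≈ 5.62 kip/in; adequate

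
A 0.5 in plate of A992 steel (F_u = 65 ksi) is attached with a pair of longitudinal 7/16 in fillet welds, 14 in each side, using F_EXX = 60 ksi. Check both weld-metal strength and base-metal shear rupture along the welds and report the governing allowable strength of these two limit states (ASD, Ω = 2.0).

t_e = 0.707 × 0.4375 = 0.3093 in; L = 28 in.
Weld metal: R_n/Ω = (1/2.0) × 0.6 × 60 × 0.3093 × 28 = 155.9 kip.
Base metal (shear rupture): R_n/Ω = (1/2.0) × 0.6 × 65 × 0.5 × 28 = 273 kip.
Governing: weld metal.

R_n/Ω ≈ 156 kip (weld metal governs)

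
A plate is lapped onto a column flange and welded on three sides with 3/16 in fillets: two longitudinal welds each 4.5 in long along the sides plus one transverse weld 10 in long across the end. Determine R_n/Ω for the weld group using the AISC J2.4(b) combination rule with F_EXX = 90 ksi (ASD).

t_e = 0.707 × 0.1875 = 0.1326 in.
R_nwl = 0.6 × 90 × 0.1326 × 9 = 64.43 kips (longitudinal, 2 welds).
R_nwt = 0.6 × 90 × 0.1326 × 10 = 71.58 kips (transverse, base value).
(i) R_nwl + R_nwt = 136 kips; (ii) 0.85 R_nwl + 1.5 R_nwt = 162.1 kips.
R_n = max = 162.1 kips [governs: (ii)]; R_n/Ω = 81.07 kips.

R_n/Ω ≈ 81.1 kips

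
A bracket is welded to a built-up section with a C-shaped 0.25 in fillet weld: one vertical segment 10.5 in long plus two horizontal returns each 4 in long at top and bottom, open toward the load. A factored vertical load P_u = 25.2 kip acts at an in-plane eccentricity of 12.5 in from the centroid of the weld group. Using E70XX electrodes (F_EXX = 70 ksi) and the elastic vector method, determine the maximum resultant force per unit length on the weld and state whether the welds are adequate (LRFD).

Total weld length L_w = 18.5 in. Treat welds as unit-width lines.
Centroid: x̄ = 2×4×2 / 18.5 = 0.8649 in from the vertical weld.
Polar moment about centroid: J = I_x + I_y = [10.5³/12 + 2×4×5.25²] + [10.5×0.8649² + 2(4³/12 + 4×1.135²)] = 345.8 in³.
Direct shear f_v = P/L_w = 25.2 / 18.5 = 1.362 kip/in (vertical).
Torsion M = P·e = 25.2 × 12.5 = 315 kip·in.
Critical point at (x, y) = (3.135, 5.25) from centroid. f_tx = M·y/J = 4.782 kip/in; f_ty = M·x/J = 2.856 kip/in.
Resultant f_max = √[f_tx² + (f_v + f_ty)²] = √[4.782² + (1.362 + 2.856)²] = 6.377 kip/in.
Capacity per unit length: φr_n = 0.75 × 0.6 × 70 × (0.707 × 0.25) = 5.568 kip/in.
6.377 > 5.568 → NOT adequate.

f_max ≈ 6.38 kip/in; NOT adequate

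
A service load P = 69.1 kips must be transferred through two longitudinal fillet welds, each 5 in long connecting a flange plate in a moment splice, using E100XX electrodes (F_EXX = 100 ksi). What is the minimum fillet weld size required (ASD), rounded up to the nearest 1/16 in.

w = 3/8 in

Total weld length L = 10 in.
Required throat t_e = P × Ω / (0.6 F_EXX × L) = 69.1 × 2.0 / (0.6 × 100 × 10) = 0.2303 in.
Required leg w = t_e / 0.707 = 0.3258 in → use 3/8 in.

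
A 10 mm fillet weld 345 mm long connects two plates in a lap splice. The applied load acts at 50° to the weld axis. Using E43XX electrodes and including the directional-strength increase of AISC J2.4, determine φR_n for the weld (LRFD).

E43XX → F_EXX = 430 MPa.
t_e = 0.707 × 10 = 7.07 mm; A_we = 7.07 × 345 = 2439 mm².
Directional factor: 1.0 + 0.5 sin^1.5(50°) = 1.335.
F_nw = 0.6 × 430 × 1.335 = 344.5 MPa.
φR_n = 0.75 × 344.5 × 2439 × 10⁻³ = 630.2 kN.

φR_n ≈ 630 kN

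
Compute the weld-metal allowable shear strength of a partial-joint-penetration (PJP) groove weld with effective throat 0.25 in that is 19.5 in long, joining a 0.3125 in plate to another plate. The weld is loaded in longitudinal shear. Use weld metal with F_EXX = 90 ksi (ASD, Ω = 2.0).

R_n/Ω ≈ 132 kips

Effective throat (given) t_e = 0.25 in.
A_we = 0.25 × 19.5 = 4.875 in².
F_nw = 0.6 F_EXX = 54 ksi.
R_n/Ω = (54 × 4.875) / 2.0 = 131.6 kips.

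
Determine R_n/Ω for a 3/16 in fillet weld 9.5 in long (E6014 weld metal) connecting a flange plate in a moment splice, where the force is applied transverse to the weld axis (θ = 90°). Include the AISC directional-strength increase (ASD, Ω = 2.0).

E60XX → F_EXX = 60 ksi.
t_e = 0.707 × 0.1875 = 0.1326 in; A_we = 0.1326 × 9.5 = 1.259 in².
Directional factor: 1.0 + 0.5 sin^1.5(90°) = 1.5.
F_nw = 0.6 × 60 × 1.5 = 54 ksi.
R_n/Ω = (54 × 1.259) / 2.0 = 34 kip.

R_n/Ω ≈ 34 kip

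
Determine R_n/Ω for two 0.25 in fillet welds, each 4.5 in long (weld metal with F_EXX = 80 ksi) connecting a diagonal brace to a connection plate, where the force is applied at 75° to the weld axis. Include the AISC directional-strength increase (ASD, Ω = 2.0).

R_n/Ω ≈ 56.3 kip

t_e = 0.707 × 0.25 = 0.1767 in; A_we = 0.1767 × 9 = 1.591 in².
Directional factor: 1.0 + 0.5 sin^1.5(75°) = 1.475.
F_nw = 0.6 × 80 × 1.475 = 70.78 ksi.
R_n/Ω = (70.78 × 1.591) / 2.0 = 56.3 kip.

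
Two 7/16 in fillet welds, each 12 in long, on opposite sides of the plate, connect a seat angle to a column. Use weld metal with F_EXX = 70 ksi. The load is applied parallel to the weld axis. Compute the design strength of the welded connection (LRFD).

φR_n ≈ 234 kip

Effective throat t_e = 0.707 × 0.4375 = 0.3093 in.
Total length L = 24 in; A_we = 0.3093 × 24 = 7.423 in².
F_nw = 0.6 F_EXX = 0.6 × 70 = 42 ksi.
φR_n = 0.75 × 42 × 7.423 = 233.8 kip.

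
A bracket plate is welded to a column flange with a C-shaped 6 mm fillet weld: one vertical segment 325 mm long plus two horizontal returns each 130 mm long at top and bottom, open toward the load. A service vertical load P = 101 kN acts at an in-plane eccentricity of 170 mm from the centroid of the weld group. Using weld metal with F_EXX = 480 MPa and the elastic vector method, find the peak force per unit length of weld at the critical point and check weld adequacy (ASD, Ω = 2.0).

f_max ≈ 424 N/mm; adequate

Total weld length L_w = 585 mm. Treat welds as unit-width lines.
Centroid: x̄ = 2×130×65 / 585 = 28.89 mm from the vertical weld.
Polar moment about centroid: J = I_x + I_y = [325³/12 + 2×130×162.5²] + [325×28.89² + 2(130³/12 + 130×36.11²)] = 10700000 mm³.
Direct shear f_v = P/L_w = 101×10³ / 585 = 172.6 N/mm (vertical).
Torsion M = P·e = 101×10³ × 170 = 17170000 N·mm.
Critical point at (x, y) = (101.1, 162.5) from centroid. f_tx = M·y/J = 260.7 N/mm; f_ty = M·x/J = 162.2 N/mm.
Resultant f_max = √[f_tx² + (f_v + f_ty)²] = √[260.7² + (172.6 + 162.2)²] = 424.4 N/mm.
Capacity per unit length: r_n/Ω = (1/2.0) × 0.6 × 480 × (0.707 × 6) = 610.8 N/mm.
424.4 ≤ 610.8 → adequate.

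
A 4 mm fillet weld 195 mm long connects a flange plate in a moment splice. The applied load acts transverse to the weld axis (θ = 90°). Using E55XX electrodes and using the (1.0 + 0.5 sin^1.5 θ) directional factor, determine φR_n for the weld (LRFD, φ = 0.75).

φR_n ≈ 205 kN

E55XX → F_EXX = 550 MPa.
t_e = 0.707 × 4 = 2.828 mm; A_we = 2.828 × 195 = 551.5 mm².
Directional factor: 1.0 + 0.5 sin^1.5(90°) = 1.5.
F_nw = 0.6 × 550 × 1.5 = 495 MPa.
φR_n = 0.75 × 495 × 551.5 × 10⁻³ = 204.7 kN.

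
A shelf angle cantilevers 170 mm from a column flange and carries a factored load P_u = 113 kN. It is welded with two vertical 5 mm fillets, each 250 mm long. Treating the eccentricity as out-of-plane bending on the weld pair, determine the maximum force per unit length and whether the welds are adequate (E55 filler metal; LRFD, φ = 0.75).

E55XX → F_EXX = 550 MPa.
L_w = 2 × 250 = 500 mm; section modulus (unit throat) S = 2 × L²/6 = 20830 mm².
Direct shear f_v = P/L_w = 113×10³/500 = 226 N/mm.
Moment M = P × e = 113×10³ × 170 = 19210000 N·mm; bending f_b = M/S = 922.1 N/mm.
f_max = √(f_v² + f_b²) = √(226² + 922.1²) = 949.4 N/mm.
φr_n = 0.75 × 0.6 × 550 × (0.707 × 5) = 874.9 N/mm → NOT adequate.

f_max ≈ 949 N/mm; NOT adequate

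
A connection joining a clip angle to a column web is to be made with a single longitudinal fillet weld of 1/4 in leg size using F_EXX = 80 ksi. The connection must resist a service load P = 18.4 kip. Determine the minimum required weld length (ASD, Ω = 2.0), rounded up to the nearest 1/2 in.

L = 4.5 in

Throat t_e = 0.707 × 0.25 = 0.1767 in.
r_n/Ω = (0.6 × 80 × 0.1767) / 2.0 = 4.242 kip/in.
L_req = P / (r_n/Ω) = 18.4 / 4.242 = 4.338 in total.
Round up → use L = 4.5 in.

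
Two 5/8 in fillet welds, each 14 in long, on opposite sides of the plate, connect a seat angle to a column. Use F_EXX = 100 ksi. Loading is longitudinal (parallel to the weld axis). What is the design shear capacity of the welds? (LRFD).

Effective throat t_e = 0.707 × 0.625 = 0.4419 in.
Total length L = 28 in; A_we = 0.4419 × 28 = 12.37 in².
F_nw = 0.6 F_EXX = 0.6 × 100 = 60 ksi.
φR_n = 0.75 × 60 × 12.37 = 556.8 kips.

φR_n ≈ 557 kips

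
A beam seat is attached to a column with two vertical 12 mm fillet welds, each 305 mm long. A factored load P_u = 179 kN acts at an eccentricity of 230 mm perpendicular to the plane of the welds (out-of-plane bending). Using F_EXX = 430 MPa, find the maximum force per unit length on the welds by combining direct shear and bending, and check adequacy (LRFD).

L_w = 2 × 305 = 610 mm; section modulus (unit throat) S = 2 × L²/6 = 31010 mm².
Direct shear f_v = P/L_w = 179×10³/610 = 293.4 N/mm.
Moment M = P × e = 179×10³ × 230 = 41170000 N·mm; bending f_b = M/S = 1328 N/mm.
f_max = √(f_v² + f_b²) = √(293.4² + 1328²) = 1360 N/mm.
φr_n = 0.75 × 0.6 × 430 × (0.707 × 12) = 1642 N/mm → adequate.

f_max ≈ 1360 N/mm; adequate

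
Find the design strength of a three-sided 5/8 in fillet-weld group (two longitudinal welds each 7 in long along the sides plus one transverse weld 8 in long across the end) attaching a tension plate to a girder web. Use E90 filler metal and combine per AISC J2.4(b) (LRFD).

φR_n ≈ 428 kip

E90XX → F_EXX = 90 ksi.
t_e = 0.707 × 0.625 = 0.4419 in.
R_nwl = 0.6 × 90 × 0.4419 × 14 = 334.1 kip (longitudinal, 2 welds).
R_nwt = 0.6 × 90 × 0.4419 × 8 = 190.9 kip (transverse, base value).
(i) R_nwl + R_nwt = 524.9 kip; (ii) 0.85 R_nwl + 1.5 R_nwt = 570.3 kip.
R_n = max = 570.3 kip [governs: (ii)]; φR_n = 427.7 kip.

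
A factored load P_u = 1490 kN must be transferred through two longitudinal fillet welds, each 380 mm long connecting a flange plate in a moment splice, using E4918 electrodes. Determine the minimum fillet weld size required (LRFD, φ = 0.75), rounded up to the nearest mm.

E49XX → F_EXX = 490 MPa.
Total weld length L = 760 mm.
Required throat t_e = P_u / (φ × 0.6 F_EXX × L) = 1490 / (0.75 × 0.6 × 490 × 760 × 10⁻³) = 8.891 mm.
Required leg w = t_e / 0.707 = 12.58 mm → use 13 mm.

w = 13 mm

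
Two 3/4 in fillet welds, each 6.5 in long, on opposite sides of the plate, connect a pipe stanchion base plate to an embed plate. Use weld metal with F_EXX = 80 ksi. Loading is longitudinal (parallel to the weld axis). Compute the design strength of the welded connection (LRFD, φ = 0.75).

φR_n ≈ 248 kip

Effective throat t_e = 0.707 × 0.75 = 0.5302 in.
Total length L = 13 in; A_we = 0.5302 × 13 = 6.893 in².
F_nw = 0.6 F_EXX = 0.6 × 80 = 48 ksi.
φR_n = 0.75 × 48 × 6.893 = 248.2 kip.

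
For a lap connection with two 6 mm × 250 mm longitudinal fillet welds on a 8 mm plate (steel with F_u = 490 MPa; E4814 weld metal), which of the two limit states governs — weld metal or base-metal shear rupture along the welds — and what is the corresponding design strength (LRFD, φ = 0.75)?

E48XX → F_EXX = 480 MPa.
t_e = 0.707 × 6 = 4.242 mm; L = 500 mm.
Weld metal: φR_n = 0.75 × 0.6 × 480 × 4.242 × 500 × 10⁻³ = 458.1 kN.
Base metal (shear rupture): φR_n = 0.75 × 0.6 × 490 × 8 × 500 × 10⁻³ = 882 kN.
Governing: weld metal.

φR_n ≈ 458 kN (weld metal governs)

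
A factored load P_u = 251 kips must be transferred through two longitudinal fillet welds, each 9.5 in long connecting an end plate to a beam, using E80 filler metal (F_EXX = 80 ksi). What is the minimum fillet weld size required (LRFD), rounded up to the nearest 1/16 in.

w = 9/16 in

Total weld length L = 19 in.
Required throat t_e = P_u / (φ × 0.6 F_EXX × L) = 251 / (0.75 × 0.6 × 80 × 19) = 0.367 in.
Required leg w = t_e / 0.707 = 0.519 in → use 9/16 in.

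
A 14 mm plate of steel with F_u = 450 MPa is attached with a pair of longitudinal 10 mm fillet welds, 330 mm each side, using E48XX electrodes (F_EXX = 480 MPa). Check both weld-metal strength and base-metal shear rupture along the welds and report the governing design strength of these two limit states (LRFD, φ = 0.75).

φR_n ≈ 1010 kN (weld metal governs)

t_e = 0.707 × 10 = 7.07 mm; L = 660 mm.
Weld metal: φR_n = 0.75 × 0.6 × 480 × 7.07 × 660 × 10⁻³ = 1008 kN.
Base metal (shear rupture): φR_n = 0.75 × 0.6 × 450 × 14 × 660 × 10⁻³ = 1871 kN.
Governing: weld metal.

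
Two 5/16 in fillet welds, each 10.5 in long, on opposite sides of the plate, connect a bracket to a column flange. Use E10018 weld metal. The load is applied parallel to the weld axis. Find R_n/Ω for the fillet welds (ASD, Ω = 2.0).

E100XX → F_EXX = 100 ksi.
Effective throat t_e = 0.707 × 0.3125 = 0.2209 in.
Total length L = 21 in; A_we = 0.2209 × 21 = 4.64 in².
F_nw = 0.6 F_EXX = 0.6 × 100 = 60 ksi.
R_n = 60 × 4.64 = 278.4 kips; R_n/Ω = 278.4/2.0 = 139.2 kips.

R_n/Ω ≈ 139 kips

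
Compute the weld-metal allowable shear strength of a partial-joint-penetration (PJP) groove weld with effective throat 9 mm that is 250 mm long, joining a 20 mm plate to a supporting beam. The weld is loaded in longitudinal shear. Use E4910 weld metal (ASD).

E49XX → F_EXX = 490 MPa.
Effective throat (given) t_e = 9 mm.
A_we = 9 × 250 = 2250 mm².
F_nw = 0.6 F_EXX = 294 MPa.
R_n/Ω = (294 × 2250) / 2.0 × 10⁻³ = 330.8 kN.

R_n/Ω ≈ 331 kN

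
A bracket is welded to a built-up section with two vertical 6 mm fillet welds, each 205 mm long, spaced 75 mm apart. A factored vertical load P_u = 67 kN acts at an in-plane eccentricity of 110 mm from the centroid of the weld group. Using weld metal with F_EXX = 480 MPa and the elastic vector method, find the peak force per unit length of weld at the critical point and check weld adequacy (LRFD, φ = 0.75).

Total weld length L_w = 410 mm. Treat welds as unit-width lines.
Polar moment about centroid: J = 2[d³/12 + d(b/2)²] = 2[205³/12 + 205×37.5²] = 2012000 mm³.
Direct shear f_v = P/L_w = 67×10³ / 410 = 163.4 N/mm (vertical).
Torsion M = P·e = 67×10³ × 110 = 7370000 N·mm.
Critical point at (x, y) = (37.5, 102.5) from centroid. f_tx = M·y/J = 375.4 N/mm; f_ty = M·x/J = 137.3 N/mm.
Resultant f_max = √[f_tx² + (f_v + f_ty)²] = √[375.4² + (163.4 + 137.3)²] = 481 N/mm.
Capacity per unit length: φr_n = 0.75 × 0.6 × 480 × (0.707 × 6) = 916.3 N/mm.
481 ≤ 916.3 → adequate.

f_max ≈ 481 N/mm; adequate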